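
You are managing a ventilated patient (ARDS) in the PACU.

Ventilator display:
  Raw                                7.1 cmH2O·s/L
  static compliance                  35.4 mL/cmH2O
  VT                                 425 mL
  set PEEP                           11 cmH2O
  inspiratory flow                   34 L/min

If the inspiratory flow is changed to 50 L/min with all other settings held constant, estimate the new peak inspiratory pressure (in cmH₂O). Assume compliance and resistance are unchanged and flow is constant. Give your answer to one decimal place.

28.9

Flow: 34 L/min ÷ 60 = 0.5667 L/s.
New flow: 50 L/min ÷ 60 = 0.8333 L/s.
PIP = Vt/C + R·V̇ + PEEP (constant-flow equation of motion).
Only the resistive term changes: ΔPIP = R × ΔV̇ = 7.1 × (0.8333 − 0.5667) = 7.1 × 0.2666 = 1.893 cmH2O.
Original PIP = 425/35.4 + 7.1×0.5667 + 11 = 27.029 cmH2O; new PIP = 27.029 + (1.893) = 28.922 cmH2O.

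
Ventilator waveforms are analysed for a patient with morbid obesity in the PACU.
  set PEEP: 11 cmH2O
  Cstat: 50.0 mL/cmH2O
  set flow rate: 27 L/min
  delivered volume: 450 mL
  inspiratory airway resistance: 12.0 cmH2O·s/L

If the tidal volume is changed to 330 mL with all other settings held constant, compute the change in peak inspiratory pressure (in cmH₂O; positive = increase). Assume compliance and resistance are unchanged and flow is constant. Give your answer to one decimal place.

-2.4

PIP = Vt/C + R·V̇ + PEEP (constant-flow equation of motion).
Only the elastic term changes: ΔPIP = ΔVt / C = (330 − 450) / 50.0 = -2.4 cmH2O.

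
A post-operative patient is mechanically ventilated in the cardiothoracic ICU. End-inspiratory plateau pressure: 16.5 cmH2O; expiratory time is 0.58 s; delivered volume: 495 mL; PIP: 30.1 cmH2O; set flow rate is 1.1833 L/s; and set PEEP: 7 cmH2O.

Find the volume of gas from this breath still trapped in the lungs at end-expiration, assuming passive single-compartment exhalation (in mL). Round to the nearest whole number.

R = (PIP − Pplat)/V̇ = (30.1 − 16.5) / 1.1833 = 13.6/1.1833 = 11.493 cmH2O·s/L.
C = Vt/(Pplat − PEEP) = 495.0 / (16.5 − 7) = 495.0/9.5 = 52.105 mL/cmH2O.
τ = R × C = 11.493 × 0.05211 L/cmH2O = 0.5989 s.
Fraction remaining = e^(−Te/τ) = e^(−0.58/0.5989) = 0.3797.
Trapped volume = 495.0 × 0.3797 = 187.95 mL.

188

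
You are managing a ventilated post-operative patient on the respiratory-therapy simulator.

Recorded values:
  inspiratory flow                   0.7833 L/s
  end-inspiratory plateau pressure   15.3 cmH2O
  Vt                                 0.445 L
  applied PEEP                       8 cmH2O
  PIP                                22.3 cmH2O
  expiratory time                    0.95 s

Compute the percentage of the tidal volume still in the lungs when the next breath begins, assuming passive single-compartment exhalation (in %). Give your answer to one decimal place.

R = (PIP − Pplat)/V̇ = (22.3 − 15.3) / 0.7833 = 7.0/0.7833 = 8.937 cmH2O·s/L.
C = Vt/(Pplat − PEEP) = 445.0 / (15.3 − 8) = 445.0/7.3 = 60.959 mL/cmH2O.
τ = R × C = 8.937 × 0.06096 L/cmH2O = 0.5448 s.
Fraction remaining at end-expiration = e^(−Te/τ) = e^(−0.95/0.5448) = 0.1749 → 17.49%.

17.5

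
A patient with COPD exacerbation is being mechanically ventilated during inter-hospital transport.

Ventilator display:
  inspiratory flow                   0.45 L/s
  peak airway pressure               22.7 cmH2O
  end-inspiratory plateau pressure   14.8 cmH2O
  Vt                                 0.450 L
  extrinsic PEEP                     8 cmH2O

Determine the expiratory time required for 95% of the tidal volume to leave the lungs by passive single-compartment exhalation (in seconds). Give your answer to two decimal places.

R = (PIP − Pplat)/V̇ = (22.7 − 14.8) / 0.45 = 7.9/0.45 = 17.556 cmH2O·s/L.
C = Vt/(Pplat − PEEP) = 450.0 / (14.8 − 8) = 450.0/6.8 = 66.176 mL/cmH2O.
τ = R × C = 17.556 × 0.06618 L/cmH2O = 1.162 s.
t = −τ·ln(1 − 0.95) = −1.162·ln(0.05) = 3.481 s.

3.48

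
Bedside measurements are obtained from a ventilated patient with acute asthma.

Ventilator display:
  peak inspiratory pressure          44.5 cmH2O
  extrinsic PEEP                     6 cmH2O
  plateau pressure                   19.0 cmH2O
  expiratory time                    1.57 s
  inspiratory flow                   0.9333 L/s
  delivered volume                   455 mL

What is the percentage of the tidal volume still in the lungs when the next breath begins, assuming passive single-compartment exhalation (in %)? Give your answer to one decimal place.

R = (PIP − Pplat)/V̇ = (44.5 − 19.0) / 0.9333 = 25.5/0.9333 = 27.322 cmH2O·s/L.
C = Vt/(Pplat − PEEP) = 455.0 / (19.0 − 6) = 455.0/13.0 = 35.0 mL/cmH2O.
τ = R × C = 27.322 × 0.035 L/cmH2O = 0.9563 s.
Fraction remaining at end-expiration = e^(−Te/τ) = e^(−1.57/0.9563) = 0.1936 → 19.36%.

19.4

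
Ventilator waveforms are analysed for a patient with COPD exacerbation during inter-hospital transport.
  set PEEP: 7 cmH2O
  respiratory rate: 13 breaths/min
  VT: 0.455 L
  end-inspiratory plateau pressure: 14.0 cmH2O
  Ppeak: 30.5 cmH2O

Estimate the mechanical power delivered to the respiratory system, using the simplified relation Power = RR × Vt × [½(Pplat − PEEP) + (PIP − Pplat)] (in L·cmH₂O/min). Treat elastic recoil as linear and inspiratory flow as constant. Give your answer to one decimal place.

Per-breath work = Vt × [½(Pplat−PEEP) + (PIP−Pplat)] = 0.455 × [0.5×7.0 + 16.5] = 0.455 × 20.0 = 9.1 L·cmH2O.
Power = 13 × 9.1 = 118.3 L·cmH2O/min.

118.3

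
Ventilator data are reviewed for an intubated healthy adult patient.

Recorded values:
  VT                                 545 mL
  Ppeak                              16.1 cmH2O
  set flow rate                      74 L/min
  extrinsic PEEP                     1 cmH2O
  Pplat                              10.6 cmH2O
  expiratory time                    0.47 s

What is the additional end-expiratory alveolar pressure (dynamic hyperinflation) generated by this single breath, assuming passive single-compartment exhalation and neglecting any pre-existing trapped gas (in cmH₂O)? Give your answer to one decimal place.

Flow: 74 L/min ÷ 60 = 1.2333 L/s.
R = (PIP − Pplat)/V̇ = (16.1 − 10.6) / 1.2333 = 5.5/1.2333 = 4.46 cmH2O·s/L.
C = Vt/(Pplat − PEEP) = 545.0 / (10.6 − 1) = 545.0/9.6 = 56.771 mL/cmH2O.
τ = R × C = 4.46 × 0.05677 L/cmH2O = 0.2532 s.
Fraction remaining = e^(−Te/τ) = e^(−0.47/0.2532) = 0.1563; trapped volume = 545.0 × 0.1563 = 85.184 mL.
Additional alveolar pressure from trapping ≈ V_trapped / C = 85.184 / 56.771 = 1.5 cmH2O.

1.5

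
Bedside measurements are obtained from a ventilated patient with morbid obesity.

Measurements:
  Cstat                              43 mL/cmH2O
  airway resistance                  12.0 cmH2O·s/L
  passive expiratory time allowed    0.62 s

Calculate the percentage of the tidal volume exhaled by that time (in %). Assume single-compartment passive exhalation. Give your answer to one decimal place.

69.9

τ = R × C = 12.0 × 43 mL/cmH2O = 12.0 × 0.043 L/cmH2O = 0.516 s.
Passive exhalation: V(t)/V₀ = e^(−t/τ) = e^(−0.62/0.516) = 0.3007.
Fraction exhaled = 1 − 0.3007 = 0.6993 → 69.93%.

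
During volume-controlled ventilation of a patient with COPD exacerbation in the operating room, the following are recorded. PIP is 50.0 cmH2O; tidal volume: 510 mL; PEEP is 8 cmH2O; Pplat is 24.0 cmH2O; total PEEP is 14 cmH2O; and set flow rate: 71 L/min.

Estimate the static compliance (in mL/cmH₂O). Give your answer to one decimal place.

51.0

End-expiratory occlusion gives total PEEP = 14 cmH2O (intrinsic PEEP = 14 − 8 = 6). Use total PEEP for the elastic gradient.
Cstat = Vt / (Pplat − PEEPtotal) = 510 / (24.0 − 14) = 510 / 10.0 = 51.0 mL/cmH2O.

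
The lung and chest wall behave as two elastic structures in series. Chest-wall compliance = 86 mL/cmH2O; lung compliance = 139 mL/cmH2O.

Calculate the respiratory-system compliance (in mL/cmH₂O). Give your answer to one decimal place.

53.1

Lung and chest wall are elastances in series: 1/Crs = 1/CL + 1/Ccw.
1/Crs = 1/139 + 1/86 = 0.01882.
Crs = 53.135 mL/cmH2O.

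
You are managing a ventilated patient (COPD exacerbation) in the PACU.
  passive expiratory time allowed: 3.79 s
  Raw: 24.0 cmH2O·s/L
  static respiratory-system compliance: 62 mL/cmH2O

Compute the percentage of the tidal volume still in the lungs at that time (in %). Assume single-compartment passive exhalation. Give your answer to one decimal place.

τ = R × C = 24.0 × 62 mL/cmH2O = 24.0 × 0.062 L/cmH2O = 1.488 s.
Passive exhalation: V(t)/V₀ = e^(−t/τ) = e^(−3.79/1.488) = 0.07831.
Fraction remaining = 0.07831 → 7.831%.

7.8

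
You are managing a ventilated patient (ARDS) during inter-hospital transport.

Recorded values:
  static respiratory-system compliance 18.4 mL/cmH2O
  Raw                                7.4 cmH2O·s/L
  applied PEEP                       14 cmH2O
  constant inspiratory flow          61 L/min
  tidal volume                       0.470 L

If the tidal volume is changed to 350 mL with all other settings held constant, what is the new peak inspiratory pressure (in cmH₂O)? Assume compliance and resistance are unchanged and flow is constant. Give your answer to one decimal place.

40.5

Flow: 61 L/min ÷ 60 = 1.0167 L/s.
PIP = Vt/C + R·V̇ + PEEP (constant-flow equation of motion).
Only the elastic term changes: ΔPIP = ΔVt / C = (350 − 470) / 18.4 = -6.522 cmH2O.
Original PIP = 470/18.4 + 7.4×1.0167 + 14 = 47.067 cmH2O; new PIP = 47.067 + (-6.522) = 40.545 cmH2O.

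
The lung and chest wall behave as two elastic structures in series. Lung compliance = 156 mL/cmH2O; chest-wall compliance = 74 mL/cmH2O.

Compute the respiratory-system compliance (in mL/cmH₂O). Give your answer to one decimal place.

50.2

Lung and chest wall are elastances in series: 1/Crs = 1/CL + 1/Ccw.
1/Crs = 1/156 + 1/74 = 0.01992.
Crs = 50.201 mL/cmH2O.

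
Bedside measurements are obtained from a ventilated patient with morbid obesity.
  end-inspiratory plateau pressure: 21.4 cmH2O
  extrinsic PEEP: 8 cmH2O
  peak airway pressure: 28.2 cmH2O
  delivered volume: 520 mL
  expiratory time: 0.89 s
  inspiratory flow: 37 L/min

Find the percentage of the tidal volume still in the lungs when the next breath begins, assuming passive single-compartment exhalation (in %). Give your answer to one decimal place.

Flow: 37 L/min ÷ 60 = 0.6167 L/s.
R = (PIP − Pplat)/V̇ = (28.2 − 21.4) / 0.6167 = 6.8/0.6167 = 11.026 cmH2O·s/L.
C = Vt/(Pplat − PEEP) = 520.0 / (21.4 − 8) = 520.0/13.4 = 38.806 mL/cmH2O.
τ = R × C = 11.026 × 0.03881 L/cmH2O = 0.4279 s.
Fraction remaining at end-expiration = e^(−Te/τ) = e^(−0.89/0.4279) = 0.1249 → 12.49%.

12.5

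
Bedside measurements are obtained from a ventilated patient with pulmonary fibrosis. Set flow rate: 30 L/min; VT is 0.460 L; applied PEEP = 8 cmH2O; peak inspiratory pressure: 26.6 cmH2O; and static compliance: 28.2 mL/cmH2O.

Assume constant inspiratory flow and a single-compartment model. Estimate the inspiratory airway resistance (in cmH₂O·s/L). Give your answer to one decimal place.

4.6

Flow: 30 L/min ÷ 60 = 0.5 L/s.
Equation of motion (constant flow): PIP = Vt/C + R·V̇ + PEEP.
R·V̇ = PIP − Vt/C − PEEP = 26.6 − 460/28.2 − 8 = 26.6 − 16.312 − 8 = 2.288 cmH2O.
R = 2.288 / 0.5 = 4.576 cmH2O·s/L.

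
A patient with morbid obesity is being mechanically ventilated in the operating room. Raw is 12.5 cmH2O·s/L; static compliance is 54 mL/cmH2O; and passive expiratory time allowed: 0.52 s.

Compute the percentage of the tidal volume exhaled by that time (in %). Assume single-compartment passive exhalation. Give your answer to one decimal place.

τ = R × C = 12.5 × 54 mL/cmH2O = 12.5 × 0.054 L/cmH2O = 0.675 s.
Passive exhalation: V(t)/V₀ = e^(−t/τ) = e^(−0.52/0.675) = 0.4628.
Fraction exhaled = 1 − 0.4628 = 0.5372 → 53.72%.

53.7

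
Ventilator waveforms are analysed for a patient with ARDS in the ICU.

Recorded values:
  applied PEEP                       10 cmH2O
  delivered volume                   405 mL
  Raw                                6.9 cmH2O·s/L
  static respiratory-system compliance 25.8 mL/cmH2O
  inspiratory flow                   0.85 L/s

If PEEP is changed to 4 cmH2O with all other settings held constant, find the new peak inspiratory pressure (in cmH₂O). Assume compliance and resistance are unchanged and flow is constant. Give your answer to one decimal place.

25.6

PIP = Vt/C + R·V̇ + PEEP (constant-flow equation of motion).
Only the baseline term changes: ΔPIP = ΔPEEP = 4 − 10 = -6.0 cmH2O.
Original PIP = 405/25.8 + 6.9×0.85 + 10 = 31.563 cmH2O; new PIP = 31.563 + (-6.0) = 25.563 cmH2O.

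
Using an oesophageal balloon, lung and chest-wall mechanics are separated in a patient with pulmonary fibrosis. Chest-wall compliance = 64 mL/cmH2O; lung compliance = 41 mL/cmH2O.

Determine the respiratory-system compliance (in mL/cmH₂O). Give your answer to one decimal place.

Lung and chest wall are elastances in series: 1/Crs = 1/CL + 1/Ccw.
1/Crs = 1/41 + 1/64 = 0.04002.
Crs = 24.988 mL/cmH2O.

25.0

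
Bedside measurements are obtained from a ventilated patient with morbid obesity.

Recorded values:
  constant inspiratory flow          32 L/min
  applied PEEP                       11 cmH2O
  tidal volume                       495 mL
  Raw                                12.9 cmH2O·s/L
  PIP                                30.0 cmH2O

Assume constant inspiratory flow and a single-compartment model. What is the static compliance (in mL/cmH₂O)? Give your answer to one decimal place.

40.8

Flow: 32 L/min ÷ 60 = 0.5333 L/s.
Equation of motion (constant flow): PIP = Vt/C + R·V̇ + PEEP.
Vt/C = PIP − R·V̇ − PEEP = 30.0 − 12.9×0.5333 − 11 = 30.0 − 6.88 − 11 = 12.12 cmH2O.
C = Vt / 12.12 = 495 / 12.12 = 40.842 mL/cmH2O.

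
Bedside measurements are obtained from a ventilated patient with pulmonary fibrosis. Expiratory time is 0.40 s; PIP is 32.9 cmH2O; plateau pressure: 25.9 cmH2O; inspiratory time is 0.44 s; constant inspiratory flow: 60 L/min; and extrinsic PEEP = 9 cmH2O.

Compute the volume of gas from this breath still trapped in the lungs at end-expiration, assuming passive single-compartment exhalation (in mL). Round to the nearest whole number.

Flow: 60 L/min ÷ 60 = 1 L/s.
Vt = flow × Ti = 1 L/s × 0.44 s × 1000 mL/L = 440.0 mL.
R = (PIP − Pplat)/V̇ = (32.9 − 25.9) / 1 = 7.0/1 = 7.0 cmH2O·s/L.
C = Vt/(Pplat − PEEP) = 440.0 / (25.9 − 9) = 440.0/16.9 = 26.036 mL/cmH2O.
τ = R × C = 7.0 × 0.02604 L/cmH2O = 0.1823 s.
Fraction remaining = e^(−Te/τ) = e^(−0.40/0.1823) = 0.1114.
Trapped volume = 440.0 × 0.1114 = 49.016 mL.

49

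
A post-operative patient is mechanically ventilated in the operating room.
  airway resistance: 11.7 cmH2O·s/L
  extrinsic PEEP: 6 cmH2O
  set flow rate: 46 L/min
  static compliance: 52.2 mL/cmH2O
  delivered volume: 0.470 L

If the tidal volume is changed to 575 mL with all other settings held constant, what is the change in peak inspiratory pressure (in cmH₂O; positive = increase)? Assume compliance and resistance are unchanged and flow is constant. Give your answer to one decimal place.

2.0

PIP = Vt/C + R·V̇ + PEEP (constant-flow equation of motion).
Only the elastic term changes: ΔPIP = ΔVt / C = (575 − 470) / 52.2 = 2.011 cmH2O.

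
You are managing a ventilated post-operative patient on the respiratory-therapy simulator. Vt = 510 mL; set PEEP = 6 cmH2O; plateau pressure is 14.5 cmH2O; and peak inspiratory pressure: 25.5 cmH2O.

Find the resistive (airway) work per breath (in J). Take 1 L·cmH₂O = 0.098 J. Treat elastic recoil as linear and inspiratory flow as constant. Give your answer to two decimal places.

0.55

With constant inspiratory flow the resistive pressure is constant at PIP − Pplat = 25.5 − 14.5 = 11.0 cmH2O, so resistive work = 11.0 × 0.510 = 5.61 L·cmH2O.
× 0.098 J/(L·cmH2O) → 0.5498 J.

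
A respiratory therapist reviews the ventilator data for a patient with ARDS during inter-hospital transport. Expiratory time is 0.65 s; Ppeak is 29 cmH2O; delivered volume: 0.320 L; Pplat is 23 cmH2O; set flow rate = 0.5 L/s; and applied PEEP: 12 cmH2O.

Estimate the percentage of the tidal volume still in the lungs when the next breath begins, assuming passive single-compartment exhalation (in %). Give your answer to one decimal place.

15.5

R = (PIP − Pplat)/V̇ = (29 − 23) / 0.5 = 6.0/0.5 = 12.0 cmH2O·s/L.
C = Vt/(Pplat − PEEP) = 320.0 / (23 − 12) = 320.0/11.0 = 29.091 mL/cmH2O.
τ = R × C = 12.0 × 0.02909 L/cmH2O = 0.3491 s.
Fraction remaining at end-expiration = e^(−Te/τ) = e^(−0.65/0.3491) = 0.1554 → 15.54%.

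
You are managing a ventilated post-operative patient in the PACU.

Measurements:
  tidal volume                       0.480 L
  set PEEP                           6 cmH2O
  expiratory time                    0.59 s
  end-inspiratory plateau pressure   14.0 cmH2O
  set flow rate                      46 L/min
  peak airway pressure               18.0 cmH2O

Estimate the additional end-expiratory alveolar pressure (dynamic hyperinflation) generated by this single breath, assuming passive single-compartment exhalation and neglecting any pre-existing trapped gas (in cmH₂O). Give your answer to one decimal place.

1.2

Flow: 46 L/min ÷ 60 = 0.7667 L/s.
R = (PIP − Pplat)/V̇ = (18.0 − 14.0) / 0.7667 = 4.0/0.7667 = 5.217 cmH2O·s/L.
C = Vt/(Pplat − PEEP) = 480.0 / (14.0 − 6) = 480.0/8.0 = 60.0 mL/cmH2O.
τ = R × C = 5.217 × 0.06 L/cmH2O = 0.313 s.
Fraction remaining = e^(−Te/τ) = e^(−0.59/0.313) = 0.1518; trapped volume = 480.0 × 0.1518 = 72.864 mL.
Additional alveolar pressure from trapping ≈ V_trapped / C = 72.864 / 60.0 = 1.214 cmH2O.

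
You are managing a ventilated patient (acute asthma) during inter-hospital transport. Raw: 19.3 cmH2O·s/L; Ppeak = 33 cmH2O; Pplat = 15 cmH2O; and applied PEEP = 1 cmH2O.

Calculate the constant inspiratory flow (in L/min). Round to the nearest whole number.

56

flow = (PIP − Pplat) / Raw = (33 − 15) / 19.3 = 0.9326 L/s × 60 = 55.956 L/min.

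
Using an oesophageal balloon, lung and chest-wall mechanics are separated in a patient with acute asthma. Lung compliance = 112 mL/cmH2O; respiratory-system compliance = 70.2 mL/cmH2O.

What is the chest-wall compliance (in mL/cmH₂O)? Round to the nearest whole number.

188

1/Ccw = 1/Crs − 1/CL.
1/Ccw = 1/70.2 − 1/112 = 0.005316.
Ccw = 188.11 mL/cmH2O.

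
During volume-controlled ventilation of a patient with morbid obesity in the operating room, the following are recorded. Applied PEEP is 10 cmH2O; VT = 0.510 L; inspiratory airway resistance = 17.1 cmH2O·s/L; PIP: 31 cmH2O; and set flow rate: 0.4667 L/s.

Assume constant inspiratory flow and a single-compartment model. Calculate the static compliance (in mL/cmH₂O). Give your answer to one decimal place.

39.2

Equation of motion (constant flow): PIP = Vt/C + R·V̇ + PEEP.
Vt/C = PIP − R·V̇ − PEEP = 31 − 17.1×0.4667 − 10 = 31 − 7.981 − 10 = 13.019 cmH2O.
C = Vt / 13.019 = 510 / 13.019 = 39.174 mL/cmH2O.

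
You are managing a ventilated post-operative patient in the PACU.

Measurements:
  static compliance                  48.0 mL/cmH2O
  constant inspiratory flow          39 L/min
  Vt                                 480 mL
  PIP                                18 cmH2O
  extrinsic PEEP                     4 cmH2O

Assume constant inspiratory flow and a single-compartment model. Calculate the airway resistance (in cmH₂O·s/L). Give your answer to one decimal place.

6.2

Flow: 39 L/min ÷ 60 = 0.65 L/s.
Equation of motion (constant flow): PIP = Vt/C + R·V̇ + PEEP.
R·V̇ = PIP − Vt/C − PEEP = 18 − 480/48.0 − 4 = 18 − 10.0 − 4 = 4.0 cmH2O.
R = 4.0 / 0.65 = 6.154 cmH2O·s/L.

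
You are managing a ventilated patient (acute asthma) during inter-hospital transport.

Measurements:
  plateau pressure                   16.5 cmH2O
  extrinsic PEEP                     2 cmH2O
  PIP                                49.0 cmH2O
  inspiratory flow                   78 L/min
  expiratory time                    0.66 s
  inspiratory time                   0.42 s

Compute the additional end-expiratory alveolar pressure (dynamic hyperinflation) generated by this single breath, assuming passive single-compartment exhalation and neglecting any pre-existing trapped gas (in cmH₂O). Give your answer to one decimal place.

Flow: 78 L/min ÷ 60 = 1.3 L/s.
Vt = flow × Ti = 1.3 L/s × 0.42 s × 1000 mL/L = 546.0 mL.
R = (PIP − Pplat)/V̇ = (49.0 − 16.5) / 1.3 = 32.5/1.3 = 25.0 cmH2O·s/L.
C = Vt/(Pplat − PEEP) = 546.0 / (16.5 − 2) = 546.0/14.5 = 37.655 mL/cmH2O.
τ = R × C = 25.0 × 0.03766 L/cmH2O = 0.9415 s.
Fraction remaining = e^(−Te/τ) = e^(−0.66/0.9415) = 0.4961; trapped volume = 546.0 × 0.4961 = 270.87 mL.
Additional alveolar pressure from trapping ≈ V_trapped / C = 270.87 / 37.655 = 7.193 cmH2O.

7.2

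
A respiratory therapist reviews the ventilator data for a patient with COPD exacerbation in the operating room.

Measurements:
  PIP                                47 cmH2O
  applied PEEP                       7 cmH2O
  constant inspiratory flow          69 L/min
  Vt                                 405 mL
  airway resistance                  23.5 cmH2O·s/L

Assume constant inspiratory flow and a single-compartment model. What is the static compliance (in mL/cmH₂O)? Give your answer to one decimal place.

Flow: 69 L/min ÷ 60 = 1.15 L/s.
Equation of motion (constant flow): PIP = Vt/C + R·V̇ + PEEP.
Vt/C = PIP − R·V̇ − PEEP = 47 − 23.5×1.15 − 7 = 47 − 27.025 − 7 = 12.975 cmH2O.
C = Vt / 12.975 = 405 / 12.975 = 31.214 mL/cmH2O.

31.2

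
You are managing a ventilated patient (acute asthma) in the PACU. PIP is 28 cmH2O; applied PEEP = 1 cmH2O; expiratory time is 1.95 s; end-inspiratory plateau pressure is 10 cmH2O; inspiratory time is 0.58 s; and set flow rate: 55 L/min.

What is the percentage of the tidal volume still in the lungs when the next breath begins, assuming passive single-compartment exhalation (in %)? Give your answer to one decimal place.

Flow: 55 L/min ÷ 60 = 0.9167 L/s.
Vt = flow × Ti = 0.9167 L/s × 0.58 s × 1000 mL/L = 531.69 mL.
R = (PIP − Pplat)/V̇ = (28 − 10) / 0.9167 = 18.0/0.9167 = 19.636 cmH2O·s/L.
C = Vt/(Pplat − PEEP) = 531.69 / (10 − 1) = 531.69/9.0 = 59.077 mL/cmH2O.
τ = R × C = 19.636 × 0.05908 L/cmH2O = 1.16 s.
Fraction remaining at end-expiration = e^(−Te/τ) = e^(−1.95/1.16) = 0.1862 → 18.62%.

18.6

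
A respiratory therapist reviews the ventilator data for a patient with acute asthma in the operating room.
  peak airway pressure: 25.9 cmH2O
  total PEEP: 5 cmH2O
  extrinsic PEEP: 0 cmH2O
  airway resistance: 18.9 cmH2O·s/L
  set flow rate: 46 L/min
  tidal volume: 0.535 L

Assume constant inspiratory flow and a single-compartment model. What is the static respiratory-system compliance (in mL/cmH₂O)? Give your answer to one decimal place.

83.5

Flow: 46 L/min ÷ 60 = 0.7667 L/s.
Total PEEP = 5 cmH2O (set 0 + intrinsic 5); this is the baseline alveolar pressure.
Equation of motion (constant flow): PIP = Vt/C + R·V̇ + PEEP.
Vt/C = PIP − R·V̇ − PEEP = 25.9 − 18.9×0.7667 − 5 = 25.9 − 14.491 − 5 = 6.409 cmH2O.
C = Vt / 6.409 = 535 / 6.409 = 83.476 mL/cmH2O.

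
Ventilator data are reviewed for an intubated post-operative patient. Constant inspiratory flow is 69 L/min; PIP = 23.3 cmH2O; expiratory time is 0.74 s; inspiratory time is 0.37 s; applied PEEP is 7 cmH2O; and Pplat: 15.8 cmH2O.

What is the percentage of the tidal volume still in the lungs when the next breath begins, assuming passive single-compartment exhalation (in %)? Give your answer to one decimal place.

9.6

Flow: 69 L/min ÷ 60 = 1.15 L/s.
Vt = flow × Ti = 1.15 L/s × 0.37 s × 1000 mL/L = 425.5 mL.
R = (PIP − Pplat)/V̇ = (23.3 − 15.8) / 1.15 = 7.5/1.15 = 6.522 cmH2O·s/L.
C = Vt/(Pplat − PEEP) = 425.5 / (15.8 − 7) = 425.5/8.8 = 48.352 mL/cmH2O.
τ = R × C = 6.522 × 0.04835 L/cmH2O = 0.3153 s.
Fraction remaining at end-expiration = e^(−Te/τ) = e^(−0.74/0.3153) = 0.09566 → 9.566%.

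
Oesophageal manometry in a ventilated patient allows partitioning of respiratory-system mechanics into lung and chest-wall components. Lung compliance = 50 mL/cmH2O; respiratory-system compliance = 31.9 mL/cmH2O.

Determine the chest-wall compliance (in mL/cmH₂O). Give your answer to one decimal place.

88.1

1/Ccw = 1/Crs − 1/CL.
1/Ccw = 1/31.9 − 1/50 = 0.01135.
Ccw = 88.106 mL/cmH2O.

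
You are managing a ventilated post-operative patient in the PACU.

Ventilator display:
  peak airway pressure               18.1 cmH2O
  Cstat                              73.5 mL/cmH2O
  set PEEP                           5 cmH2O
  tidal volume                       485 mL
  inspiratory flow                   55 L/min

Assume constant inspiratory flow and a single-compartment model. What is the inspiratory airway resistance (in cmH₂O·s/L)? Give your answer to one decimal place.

Flow: 55 L/min ÷ 60 = 0.9167 L/s.
Equation of motion (constant flow): PIP = Vt/C + R·V̇ + PEEP.
R·V̇ = PIP − Vt/C − PEEP = 18.1 − 485/73.5 − 5 = 18.1 − 6.599 − 5 = 6.501 cmH2O.
R = 6.501 / 0.9167 = 7.092 cmH2O·s/L.

7.1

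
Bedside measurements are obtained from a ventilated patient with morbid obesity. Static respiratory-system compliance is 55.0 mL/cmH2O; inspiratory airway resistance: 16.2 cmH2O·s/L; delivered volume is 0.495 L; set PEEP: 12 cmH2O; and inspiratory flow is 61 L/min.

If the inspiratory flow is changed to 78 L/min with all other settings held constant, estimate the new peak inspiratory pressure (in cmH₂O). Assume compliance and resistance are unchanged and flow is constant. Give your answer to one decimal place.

Flow: 61 L/min ÷ 60 = 1.0167 L/s.
New flow: 78 L/min ÷ 60 = 1.3 L/s.
PIP = Vt/C + R·V̇ + PEEP (constant-flow equation of motion).
Only the resistive term changes: ΔPIP = R × ΔV̇ = 16.2 × (1.3 − 1.0167) = 16.2 × 0.2833 = 4.589 cmH2O.
Original PIP = 495/55.0 + 16.2×1.0167 + 12 = 37.471 cmH2O; new PIP = 37.471 + (4.589) = 42.06 cmH2O.

42.1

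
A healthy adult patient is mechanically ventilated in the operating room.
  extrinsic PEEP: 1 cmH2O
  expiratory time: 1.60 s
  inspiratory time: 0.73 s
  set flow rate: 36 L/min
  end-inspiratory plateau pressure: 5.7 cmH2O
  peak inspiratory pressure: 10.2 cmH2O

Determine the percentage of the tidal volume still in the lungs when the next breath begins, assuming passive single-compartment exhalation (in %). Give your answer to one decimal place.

10.1

Flow: 36 L/min ÷ 60 = 0.6 L/s.
Vt = flow × Ti = 0.6 L/s × 0.73 s × 1000 mL/L = 438.0 mL.
R = (PIP − Pplat)/V̇ = (10.2 − 5.7) / 0.6 = 4.5/0.6 = 7.5 cmH2O·s/L.
C = Vt/(Pplat − PEEP) = 438.0 / (5.7 − 1) = 438.0/4.7 = 93.191 mL/cmH2O.
τ = R × C = 7.5 × 0.09319 L/cmH2O = 0.6989 s.
Fraction remaining at end-expiration = e^(−Te/τ) = e^(−1.60/0.6989) = 0.1013 → 10.13%.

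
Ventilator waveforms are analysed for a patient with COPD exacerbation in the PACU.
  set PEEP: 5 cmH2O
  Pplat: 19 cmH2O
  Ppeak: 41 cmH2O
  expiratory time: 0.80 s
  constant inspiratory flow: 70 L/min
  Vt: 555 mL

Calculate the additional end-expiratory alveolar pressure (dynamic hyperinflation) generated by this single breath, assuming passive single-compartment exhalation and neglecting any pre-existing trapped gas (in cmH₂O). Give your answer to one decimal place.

4.8

Flow: 70 L/min ÷ 60 = 1.1667 L/s.
R = (PIP − Pplat)/V̇ = (41 − 19) / 1.1667 = 22.0/1.1667 = 18.857 cmH2O·s/L.
C = Vt/(Pplat − PEEP) = 555.0 / (19 − 5) = 555.0/14.0 = 39.643 mL/cmH2O.
τ = R × C = 18.857 × 0.03964 L/cmH2O = 0.7475 s.
Fraction remaining = e^(−Te/τ) = e^(−0.80/0.7475) = 0.3429; trapped volume = 555.0 × 0.3429 = 190.31 mL.
Additional alveolar pressure from trapping ≈ V_trapped / C = 190.31 / 39.643 = 4.801 cmH2O.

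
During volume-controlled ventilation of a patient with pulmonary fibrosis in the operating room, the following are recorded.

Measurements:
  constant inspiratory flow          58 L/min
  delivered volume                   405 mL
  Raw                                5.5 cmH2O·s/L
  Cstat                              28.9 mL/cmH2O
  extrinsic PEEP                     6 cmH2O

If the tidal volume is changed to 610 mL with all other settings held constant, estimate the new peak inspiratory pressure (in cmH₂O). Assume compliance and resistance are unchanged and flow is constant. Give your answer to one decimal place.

Flow: 58 L/min ÷ 60 = 0.9667 L/s.
PIP = Vt/C + R·V̇ + PEEP (constant-flow equation of motion).
Only the elastic term changes: ΔPIP = ΔVt / C = (610 − 405) / 28.9 = 7.093 cmH2O.
Original PIP = 405/28.9 + 5.5×0.9667 + 6 = 25.331 cmH2O; new PIP = 25.331 + (7.093) = 32.424 cmH2O.

32.4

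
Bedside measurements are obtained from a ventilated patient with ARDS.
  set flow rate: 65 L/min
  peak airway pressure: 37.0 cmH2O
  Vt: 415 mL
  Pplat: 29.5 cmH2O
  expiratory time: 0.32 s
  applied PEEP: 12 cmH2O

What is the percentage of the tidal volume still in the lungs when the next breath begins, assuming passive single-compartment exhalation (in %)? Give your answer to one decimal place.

14.2

Flow: 65 L/min ÷ 60 = 1.0833 L/s.
R = (PIP − Pplat)/V̇ = (37.0 − 29.5) / 1.0833 = 7.5/1.0833 = 6.923 cmH2O·s/L.
C = Vt/(Pplat − PEEP) = 415.0 / (29.5 − 12) = 415.0/17.5 = 23.714 mL/cmH2O.
τ = R × C = 6.923 × 0.02371 L/cmH2O = 0.1641 s.
Fraction remaining at end-expiration = e^(−Te/τ) = e^(−0.32/0.1641) = 0.1423 → 14.23%.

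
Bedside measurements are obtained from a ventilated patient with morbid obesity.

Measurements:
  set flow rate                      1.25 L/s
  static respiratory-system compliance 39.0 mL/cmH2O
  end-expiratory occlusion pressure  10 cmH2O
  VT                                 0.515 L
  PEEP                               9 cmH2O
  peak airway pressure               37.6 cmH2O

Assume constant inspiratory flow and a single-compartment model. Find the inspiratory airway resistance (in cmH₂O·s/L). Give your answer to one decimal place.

11.5

Total PEEP = 10 cmH2O (set 9 + intrinsic 1); this is the baseline alveolar pressure.
Equation of motion (constant flow): PIP = Vt/C + R·V̇ + PEEP.
R·V̇ = PIP − Vt/C − PEEP = 37.6 − 515/39.0 − 10 = 37.6 − 13.205 − 10 = 14.395 cmH2O.
R = 14.395 / 1.25 = 11.516 cmH2O·s/L.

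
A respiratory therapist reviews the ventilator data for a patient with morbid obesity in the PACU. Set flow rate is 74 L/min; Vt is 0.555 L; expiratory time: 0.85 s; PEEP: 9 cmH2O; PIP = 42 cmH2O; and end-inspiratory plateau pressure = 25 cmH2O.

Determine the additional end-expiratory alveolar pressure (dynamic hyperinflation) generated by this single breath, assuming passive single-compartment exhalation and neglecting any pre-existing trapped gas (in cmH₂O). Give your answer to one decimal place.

2.7

Flow: 74 L/min ÷ 60 = 1.2333 L/s.
R = (PIP − Pplat)/V̇ = (42 − 25) / 1.2333 = 17.0/1.2333 = 13.784 cmH2O·s/L.
C = Vt/(Pplat − PEEP) = 555.0 / (25 − 9) = 555.0/16.0 = 34.688 mL/cmH2O.
τ = R × C = 13.784 × 0.03469 L/cmH2O = 0.4782 s.
Fraction remaining = e^(−Te/τ) = e^(−0.85/0.4782) = 0.1691; trapped volume = 555.0 × 0.1691 = 93.851 mL.
Additional alveolar pressure from trapping ≈ V_trapped / C = 93.851 / 34.688 = 2.706 cmH2O.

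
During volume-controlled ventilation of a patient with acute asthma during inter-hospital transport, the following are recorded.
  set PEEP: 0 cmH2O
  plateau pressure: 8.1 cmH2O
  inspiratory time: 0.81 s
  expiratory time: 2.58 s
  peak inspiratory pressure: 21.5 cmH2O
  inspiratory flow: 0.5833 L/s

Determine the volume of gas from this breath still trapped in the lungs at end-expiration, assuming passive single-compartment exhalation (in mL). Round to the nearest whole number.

69

Vt = flow × Ti = 0.5833 L/s × 0.81 s × 1000 mL/L = 472.47 mL.
R = (PIP − Pplat)/V̇ = (21.5 − 8.1) / 0.5833 = 13.4/0.5833 = 22.973 cmH2O·s/L.
C = Vt/(Pplat − PEEP) = 472.47 / (8.1 − 0) = 472.47/8.1 = 58.33 mL/cmH2O.
τ = R × C = 22.973 × 0.05833 L/cmH2O = 1.34 s.
Fraction remaining = e^(−Te/τ) = e^(−2.58/1.34) = 0.1458.
Trapped volume = 472.47 × 0.1458 = 68.886 mL.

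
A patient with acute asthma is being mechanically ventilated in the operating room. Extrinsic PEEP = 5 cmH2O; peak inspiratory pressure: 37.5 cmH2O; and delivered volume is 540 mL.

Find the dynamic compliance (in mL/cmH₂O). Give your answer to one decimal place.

16.6

Dynamic compliance = Vt / (PIP − PEEP) = 540 / (37.5 − 5) = 540 / 32.5 = 16.615 mL/cmH2O.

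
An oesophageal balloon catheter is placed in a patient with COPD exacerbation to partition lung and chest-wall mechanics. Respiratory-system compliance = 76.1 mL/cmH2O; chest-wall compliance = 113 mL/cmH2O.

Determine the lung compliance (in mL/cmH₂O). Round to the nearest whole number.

233

1/CL = 1/Crs − 1/Ccw.
1/CL = 1/76.1 − 1/113 = 0.004291.
CL = 233.05 mL/cmH2O.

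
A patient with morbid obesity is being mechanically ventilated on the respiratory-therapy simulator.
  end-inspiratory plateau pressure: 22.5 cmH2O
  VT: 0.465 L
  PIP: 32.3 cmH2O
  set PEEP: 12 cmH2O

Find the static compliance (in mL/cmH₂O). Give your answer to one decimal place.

44.3

Cstat = Vt / (Pplat − PEEP) = 465 / (22.5 − 12) = 465 / 10.5 = 44.286 mL/cmH2O.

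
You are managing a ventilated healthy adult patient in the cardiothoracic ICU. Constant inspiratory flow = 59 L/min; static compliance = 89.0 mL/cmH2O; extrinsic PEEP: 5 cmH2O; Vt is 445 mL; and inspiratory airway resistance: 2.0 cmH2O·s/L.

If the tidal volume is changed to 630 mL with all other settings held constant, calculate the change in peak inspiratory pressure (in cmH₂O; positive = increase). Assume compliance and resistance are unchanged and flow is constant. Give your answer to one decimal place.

2.1

PIP = Vt/C + R·V̇ + PEEP (constant-flow equation of motion).
Only the elastic term changes: ΔPIP = ΔVt / C = (630 − 445) / 89.0 = 2.079 cmH2O.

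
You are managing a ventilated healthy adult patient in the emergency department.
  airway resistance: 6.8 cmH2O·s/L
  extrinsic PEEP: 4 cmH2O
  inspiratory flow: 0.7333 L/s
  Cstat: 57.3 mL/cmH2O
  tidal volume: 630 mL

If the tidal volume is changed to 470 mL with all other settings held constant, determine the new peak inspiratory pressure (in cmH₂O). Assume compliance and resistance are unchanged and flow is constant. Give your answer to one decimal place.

PIP = Vt/C + R·V̇ + PEEP (constant-flow equation of motion).
Only the elastic term changes: ΔPIP = ΔVt / C = (470 − 630) / 57.3 = -2.792 cmH2O.
Original PIP = 630/57.3 + 6.8×0.7333 + 4 = 19.981 cmH2O; new PIP = 19.981 + (-2.792) = 17.189 cmH2O.

17.2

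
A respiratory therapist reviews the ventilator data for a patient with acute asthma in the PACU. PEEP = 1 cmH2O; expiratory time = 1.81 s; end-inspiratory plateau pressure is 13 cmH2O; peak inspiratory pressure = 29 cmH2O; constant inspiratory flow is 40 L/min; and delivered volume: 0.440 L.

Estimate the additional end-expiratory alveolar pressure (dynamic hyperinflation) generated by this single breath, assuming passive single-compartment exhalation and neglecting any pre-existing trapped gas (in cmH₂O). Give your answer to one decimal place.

Flow: 40 L/min ÷ 60 = 0.6667 L/s.
R = (PIP − Pplat)/V̇ = (29 − 13) / 0.6667 = 16.0/0.6667 = 23.999 cmH2O·s/L.
C = Vt/(Pplat − PEEP) = 440.0 / (13 − 1) = 440.0/12.0 = 36.667 mL/cmH2O.
τ = R × C = 23.999 × 0.03667 L/cmH2O = 0.88 s.
Fraction remaining = e^(−Te/τ) = e^(−1.81/0.88) = 0.1279; trapped volume = 440.0 × 0.1279 = 56.276 mL.
Additional alveolar pressure from trapping ≈ V_trapped / C = 56.276 / 36.667 = 1.535 cmH2O.

1.5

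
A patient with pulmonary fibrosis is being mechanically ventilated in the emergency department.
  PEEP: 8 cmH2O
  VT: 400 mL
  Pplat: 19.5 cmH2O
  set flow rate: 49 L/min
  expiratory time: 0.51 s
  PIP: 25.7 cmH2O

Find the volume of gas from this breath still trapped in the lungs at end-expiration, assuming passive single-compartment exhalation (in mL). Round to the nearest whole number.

58

Flow: 49 L/min ÷ 60 = 0.8167 L/s.
R = (PIP − Pplat)/V̇ = (25.7 − 19.5) / 0.8167 = 6.2/0.8167 = 7.592 cmH2O·s/L.
C = Vt/(Pplat − PEEP) = 400.0 / (19.5 − 8) = 400.0/11.5 = 34.783 mL/cmH2O.
τ = R × C = 7.592 × 0.03478 L/cmH2O = 0.264 s.
Fraction remaining = e^(−Te/τ) = e^(−0.51/0.264) = 0.1449.
Trapped volume = 400.0 × 0.1449 = 57.96 mL.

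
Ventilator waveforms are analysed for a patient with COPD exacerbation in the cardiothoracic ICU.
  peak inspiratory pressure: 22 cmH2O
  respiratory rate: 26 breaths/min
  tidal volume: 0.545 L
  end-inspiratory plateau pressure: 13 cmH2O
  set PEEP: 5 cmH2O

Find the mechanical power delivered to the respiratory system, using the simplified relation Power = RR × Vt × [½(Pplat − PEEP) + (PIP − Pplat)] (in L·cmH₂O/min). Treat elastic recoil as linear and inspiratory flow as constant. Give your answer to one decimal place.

184.2

Per-breath work = Vt × [½(Pplat−PEEP) + (PIP−Pplat)] = 0.545 × [0.5×8.0 + 9.0] = 0.545 × 13.0 = 7.085 L·cmH2O.
Power = 26 × 7.085 = 184.21 L·cmH2O/min.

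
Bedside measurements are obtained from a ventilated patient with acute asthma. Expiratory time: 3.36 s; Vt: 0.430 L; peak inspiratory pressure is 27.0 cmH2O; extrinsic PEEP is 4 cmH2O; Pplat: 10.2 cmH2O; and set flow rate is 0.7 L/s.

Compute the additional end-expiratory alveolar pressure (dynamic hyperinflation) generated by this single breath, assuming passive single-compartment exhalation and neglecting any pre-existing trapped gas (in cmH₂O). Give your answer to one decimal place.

0.8

R = (PIP − Pplat)/V̇ = (27.0 − 10.2) / 0.7 = 16.8/0.7 = 24.0 cmH2O·s/L.
C = Vt/(Pplat − PEEP) = 430.0 / (10.2 − 4) = 430.0/6.2 = 69.355 mL/cmH2O.
τ = R × C = 24.0 × 0.06936 L/cmH2O = 1.665 s.
Fraction remaining = e^(−Te/τ) = e^(−3.36/1.665) = 0.1329; trapped volume = 430.0 × 0.1329 = 57.147 mL.
Additional alveolar pressure from trapping ≈ V_trapped / C = 57.147 / 69.355 = 0.824 cmH2O.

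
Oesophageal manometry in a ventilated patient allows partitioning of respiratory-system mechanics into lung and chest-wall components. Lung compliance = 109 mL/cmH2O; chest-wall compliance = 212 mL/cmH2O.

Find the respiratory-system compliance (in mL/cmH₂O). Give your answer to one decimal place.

Lung and chest wall are elastances in series: 1/Crs = 1/CL + 1/Ccw.
1/Crs = 1/109 + 1/212 = 0.01389.
Crs = 71.994 mL/cmH2O.

72.0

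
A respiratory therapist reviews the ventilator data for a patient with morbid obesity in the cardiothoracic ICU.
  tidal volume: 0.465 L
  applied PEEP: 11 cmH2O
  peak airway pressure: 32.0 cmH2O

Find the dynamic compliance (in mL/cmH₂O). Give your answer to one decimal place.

22.1

Dynamic compliance = Vt / (PIP − PEEP) = 465 / (32.0 − 11) = 465 / 21.0 = 22.143 mL/cmH2O.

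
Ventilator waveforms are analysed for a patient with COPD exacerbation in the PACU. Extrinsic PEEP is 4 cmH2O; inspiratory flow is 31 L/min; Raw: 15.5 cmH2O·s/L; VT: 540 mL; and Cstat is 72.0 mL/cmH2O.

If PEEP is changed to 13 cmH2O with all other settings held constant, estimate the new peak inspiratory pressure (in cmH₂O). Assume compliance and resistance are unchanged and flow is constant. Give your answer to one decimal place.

Flow: 31 L/min ÷ 60 = 0.5167 L/s.
PIP = Vt/C + R·V̇ + PEEP (constant-flow equation of motion).
Only the baseline term changes: ΔPIP = ΔPEEP = 13 − 4 = 9.0 cmH2O.
Original PIP = 540/72.0 + 15.5×0.5167 + 4 = 19.509 cmH2O; new PIP = 19.509 + (9.0) = 28.509 cmH2O.

28.5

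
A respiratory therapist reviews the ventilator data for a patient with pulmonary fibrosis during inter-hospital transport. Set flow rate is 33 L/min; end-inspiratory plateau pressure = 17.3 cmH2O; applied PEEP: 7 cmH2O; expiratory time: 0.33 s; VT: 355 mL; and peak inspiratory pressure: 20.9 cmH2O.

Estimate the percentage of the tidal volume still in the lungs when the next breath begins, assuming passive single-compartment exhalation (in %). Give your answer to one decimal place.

23.2

Flow: 33 L/min ÷ 60 = 0.55 L/s.
R = (PIP − Pplat)/V̇ = (20.9 − 17.3) / 0.55 = 3.6/0.55 = 6.545 cmH2O·s/L.
C = Vt/(Pplat − PEEP) = 355.0 / (17.3 − 7) = 355.0/10.3 = 34.466 mL/cmH2O.
τ = R × C = 6.545 × 0.03447 L/cmH2O = 0.2256 s.
Fraction remaining at end-expiration = e^(−Te/τ) = e^(−0.33/0.2256) = 0.2316 → 23.16%.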